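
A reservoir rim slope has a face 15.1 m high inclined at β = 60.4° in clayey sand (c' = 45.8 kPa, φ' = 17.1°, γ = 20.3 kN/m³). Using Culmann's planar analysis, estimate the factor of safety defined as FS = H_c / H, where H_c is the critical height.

FS = 1.82

H_c = (4c'/γ) · sinβ cosφ' / [1 − cos(β − φ')]
    = (4·45.8/20.3) · sin60.4°·cos17.1° / [1 − cos43.3°]
    = 9.025 · 0.8311 / 0.2722 = 27.55 m
FS = H_c / H = 27.55 / 15.1 = 1.825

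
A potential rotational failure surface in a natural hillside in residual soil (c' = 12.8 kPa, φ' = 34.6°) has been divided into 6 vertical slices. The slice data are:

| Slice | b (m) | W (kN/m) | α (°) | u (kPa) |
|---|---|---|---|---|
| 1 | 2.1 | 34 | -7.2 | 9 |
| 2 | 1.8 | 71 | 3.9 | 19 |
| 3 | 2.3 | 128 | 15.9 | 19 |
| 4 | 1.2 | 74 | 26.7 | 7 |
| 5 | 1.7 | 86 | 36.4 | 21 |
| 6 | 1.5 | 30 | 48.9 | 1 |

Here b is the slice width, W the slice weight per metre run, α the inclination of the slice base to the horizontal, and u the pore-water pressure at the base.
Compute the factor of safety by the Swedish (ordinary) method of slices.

FS = 2.19

Ordinary method of slices: FS = Σ[c'·Δl_i + (W_i cosα_i − u_i·Δl_i)·tanφ'] / Σ W_i sinα_i, with Δl_i = b_i / cosα_i.
Slice 1: Δl = 2.1/cos(-7.2°) = 2.117 m; N'_1 = 34·cos(-7.2°) − 9·2.117 = 14.7; c'Δl = 27.09; W sinα = -4.3
Slice 2: Δl = 1.8/cos3.9° = 1.804 m; N'_2 = 71·cos3.9° − 19·1.804 = 36.6; c'Δl = 23.09; W sinα = 4.8
Slice 3: Δl = 2.3/cos15.9° = 2.391 m; N'_3 = 128·cos15.9° − 19·2.391 = 77.7; c'Δl = 30.61; W sinα = 35.1
Slice 4: Δl = 1.2/cos26.7° = 1.343 m; N'_4 = 74·cos26.7° − 7·1.343 = 56.7; c'Δl = 17.19; W sinα = 33.2
Slice 5: Δl = 1.7/cos36.4° = 2.112 m; N'_5 = 86·cos36.4° − 21·2.112 = 24.9; c'Δl = 27.03; W sinα = 51.0
Slice 6: Δl = 1.5/cos48.9° = 2.282 m; N'_6 = 30·cos48.9° − 1·2.282 = 17.4; c'Δl = 29.21; W sinα = 22.6
Σc'Δl = 154.2 kN/m; ΣN' = 227.9 kN/m; ΣW sinα = 142.5 kN/m
Resisting = 154.2 + 227.9·tan34.6° = 154.2 + 157.2 = 311.5 kN/m
FS = 311.5 / 142.5 = 2.185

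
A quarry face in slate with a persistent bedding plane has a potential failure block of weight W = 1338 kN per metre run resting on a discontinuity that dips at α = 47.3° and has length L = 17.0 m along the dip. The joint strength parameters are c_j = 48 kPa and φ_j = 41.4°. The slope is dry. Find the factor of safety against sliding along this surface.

Resolving the block weight along and normal to the plane and applying the Mohr–Coulomb strength on the joint:
N' = W cosα = 1338·cos47.3° = 907.4 kN/m
Driving force T = W sinα = 1338·sin47.3° = 983.3 kN/m
Resisting force R = c_j·L + N'·tanφ_j = 48·17.0 + 907.4·tan41.4° = 816.0 + 800.0 = 1616.0 kN/m
FS = R / T = 1616.0 / 983.3 = 1.643

FS = 1.64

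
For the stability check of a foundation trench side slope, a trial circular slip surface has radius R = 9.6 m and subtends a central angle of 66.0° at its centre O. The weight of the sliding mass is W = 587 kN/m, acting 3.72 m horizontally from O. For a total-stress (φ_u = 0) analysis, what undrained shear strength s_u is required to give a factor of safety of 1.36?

s_u = 28.0 kPa

FS = s_u·L_a·R / (W·d), so s_u = FS·W·d / (L_a·R).
Arc length L_a = R·θ = 9.6·(66.0°·π/180) = 9.6·1.1519 = 11.06 m
s_u = 1.36·587·3.72 / (11.06·9.6) = 2969.8 / 106.16 = 27.97 kPa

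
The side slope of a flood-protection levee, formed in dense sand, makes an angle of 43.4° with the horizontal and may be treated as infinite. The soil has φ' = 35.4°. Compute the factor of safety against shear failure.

FS = 0.75

For a dry cohesionless infinite slope the factor of safety is FS = tanφ' / tanβ.
FS = tan35.4° / tan43.4° = 0.7107 / 0.9457 = 0.752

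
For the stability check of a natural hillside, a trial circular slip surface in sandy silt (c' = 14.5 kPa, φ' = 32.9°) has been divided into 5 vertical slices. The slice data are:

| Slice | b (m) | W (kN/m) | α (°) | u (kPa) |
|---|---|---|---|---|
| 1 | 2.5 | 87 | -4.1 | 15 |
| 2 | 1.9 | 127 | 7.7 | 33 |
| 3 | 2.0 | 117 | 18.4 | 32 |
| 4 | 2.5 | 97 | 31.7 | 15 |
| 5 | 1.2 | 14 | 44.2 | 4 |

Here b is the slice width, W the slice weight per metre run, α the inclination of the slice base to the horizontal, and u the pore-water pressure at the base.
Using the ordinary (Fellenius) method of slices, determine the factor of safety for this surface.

FS = 2.67

Ordinary method of slices: FS = Σ[c'·Δl_i + (W_i cosα_i − u_i·Δl_i)·tanφ'] / Σ W_i sinα_i, with Δl_i = b_i / cosα_i.
Slice 1: Δl = 2.5/cos(-4.1°) = 2.506 m; N'_1 = 87·cos(-4.1°) − 15·2.506 = 49.2; c'Δl = 36.34; W sinα = -6.2
Slice 2: Δl = 1.9/cos7.7° = 1.917 m; N'_2 = 127·cos7.7° − 33·1.917 = 62.6; c'Δl = 27.80; W sinα = 17.0
Slice 3: Δl = 2.0/cos18.4° = 2.108 m; N'_3 = 117·cos18.4° − 32·2.108 = 43.6; c'Δl = 30.56; W sinα = 36.9
Slice 4: Δl = 2.5/cos31.7° = 2.938 m; N'_4 = 97·cos31.7° − 15·2.938 = 38.5; c'Δl = 42.61; W sinα = 51.0
Slice 5: Δl = 1.2/cos44.2° = 1.674 m; N'_5 = 14·cos44.2° − 4·1.674 = 3.3; c'Δl = 24.27; W sinα = 9.8
Σc'Δl = 161.6 kN/m; ΣN' = 197.1 kN/m; ΣW sinα = 108.5 kN/m
Resisting = 161.6 + 197.1·tan32.9° = 161.6 + 127.5 = 289.1 kN/m
FS = 289.1 / 108.5 = 2.666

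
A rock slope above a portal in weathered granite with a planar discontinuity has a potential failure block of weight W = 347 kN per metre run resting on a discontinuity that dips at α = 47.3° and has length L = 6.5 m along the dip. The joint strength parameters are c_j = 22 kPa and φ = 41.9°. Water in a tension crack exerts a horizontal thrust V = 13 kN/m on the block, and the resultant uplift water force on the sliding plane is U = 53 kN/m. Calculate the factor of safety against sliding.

FS = 1.13

Resolving the block weight along and normal to the plane and applying the Mohr–Coulomb strength on the joint:
N' = W cosα − U − V sinα = 347·cos47.3° − 53 − 13·sin47.3° = 172.8 kN/m
Driving force T = W sinα + V cosα = 347·sin47.3° + 13·cos47.3° = 263.8 kN/m
Resisting force R = c_j·L + N'·tanφ = 22·6.5 + 172.8·tan41.9° = 143.0 + 155.0 = 298.0 kN/m
FS = R / T = 298.0 / 263.8 = 1.130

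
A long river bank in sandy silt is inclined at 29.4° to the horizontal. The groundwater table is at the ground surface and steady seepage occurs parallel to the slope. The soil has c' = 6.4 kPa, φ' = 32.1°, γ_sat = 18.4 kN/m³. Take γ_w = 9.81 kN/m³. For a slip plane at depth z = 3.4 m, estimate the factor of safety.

FS = 0.76

With seepage parallel to the slope and the water table at the surface, the effective normal stress on the slip plane uses the buoyant unit weight γ' = γ_sat − γ_w while the driving shear stress uses γ_sat:
FS = [c' + γ' z cos²β tanφ'] / [γ_sat z sinβ cosβ]
γ' = 18.4 − 9.81 = 8.59 kN/m³
Numerator = 6.4 + 8.59·3.4·cos²29.4°·tan32.1° = 6.4 + 8.59·3.4·0.7590·0.6273 = 20.306 kPa
Denominator = 18.4·3.4·sin29.4°·cos29.4° = 18.4·3.4·0.4909·0.8712 = 26.756 kPa
FS = 20.306 / 26.756 = 0.759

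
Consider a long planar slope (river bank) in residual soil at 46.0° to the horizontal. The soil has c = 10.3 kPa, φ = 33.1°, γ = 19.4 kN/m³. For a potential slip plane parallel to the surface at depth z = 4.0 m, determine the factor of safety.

For an infinite slope with a slip plane parallel to the surface (no pore pressure): FS = [c + γz cos²β tanφ] / [γz sinβ cosβ].
γz = 19.4·4.0 = 77.60 kN/m²
Numerator = 10.3 + 77.60·cos²46.0°·tan33.1° = 10.3 + 77.60·0.4826·0.6519 = 34.711 kPa
Denominator = 77.60·sin46.0°·cos46.0° = 77.60·0.7193·0.6947 = 38.776 kPa
FS = 34.711 / 38.776 = 0.895

FS = 0.90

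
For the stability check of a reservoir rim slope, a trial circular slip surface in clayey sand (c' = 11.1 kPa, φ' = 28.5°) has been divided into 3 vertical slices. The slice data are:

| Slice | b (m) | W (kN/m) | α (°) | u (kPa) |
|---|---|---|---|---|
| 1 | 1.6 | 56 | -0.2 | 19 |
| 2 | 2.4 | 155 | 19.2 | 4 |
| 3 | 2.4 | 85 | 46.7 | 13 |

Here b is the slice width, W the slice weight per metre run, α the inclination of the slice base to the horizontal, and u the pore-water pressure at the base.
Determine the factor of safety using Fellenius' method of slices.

Ordinary method of slices: FS = Σ[c'·Δl_i + (W_i cosα_i − u_i·Δl_i)·tanφ'] / Σ W_i sinα_i, with Δl_i = b_i / cosα_i.
Slice 1: Δl = 1.6/cos(-0.2°) = 1.600 m; N'_1 = 56·cos(-0.2°) − 19·1.600 = 25.6; c'Δl = 17.76; W sinα = -0.2
Slice 2: Δl = 2.4/cos19.2° = 2.541 m; N'_2 = 155·cos19.2° − 4·2.541 = 136.2; c'Δl = 28.21; W sinα = 51.0
Slice 3: Δl = 2.4/cos46.7° = 3.499 m; N'_3 = 85·cos46.7° − 13·3.499 = 12.8; c'Δl = 38.84; W sinα = 61.9
Σc'Δl = 84.8 kN/m; ΣN' = 174.6 kN/m; ΣW sinα = 112.6 kN/m
Resisting = 84.8 + 174.6·tan28.5° = 84.8 + 94.8 = 179.6 kN/m
FS = 179.6 / 112.6 = 1.595

FS = 1.59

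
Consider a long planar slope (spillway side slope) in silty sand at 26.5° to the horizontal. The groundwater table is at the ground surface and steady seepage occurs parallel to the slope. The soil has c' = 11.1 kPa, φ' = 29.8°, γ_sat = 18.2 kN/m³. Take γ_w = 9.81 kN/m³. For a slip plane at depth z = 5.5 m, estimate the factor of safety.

With seepage parallel to the slope and the water table at the surface, the effective normal stress on the slip plane uses the buoyant unit weight γ' = γ_sat − γ_w while the driving shear stress uses γ_sat:
FS = [c' + γ' z cos²β tanφ'] / [γ_sat z sinβ cosβ]
γ' = 18.2 − 9.81 = 8.39 kN/m³
Numerator = 11.1 + 8.39·5.5·cos²26.5°·tan29.8° = 11.1 + 8.39·5.5·0.8009·0.5727 = 32.266 kPa
Denominator = 18.2·5.5·sin26.5°·cos26.5° = 18.2·5.5·0.4462·0.8949 = 39.972 kPa
FS = 32.266 / 39.972 = 0.807

FS = 0.81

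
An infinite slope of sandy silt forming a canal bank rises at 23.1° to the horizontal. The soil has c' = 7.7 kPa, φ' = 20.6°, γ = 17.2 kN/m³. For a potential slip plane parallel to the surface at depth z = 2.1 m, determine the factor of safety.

FS = 1.47

For an infinite slope with a slip plane parallel to the surface (no pore pressure): FS = [c' + γz cos²β tanφ'] / [γz sinβ cosβ].
γz = 17.2·2.1 = 36.12 kN/m²
Numerator = 7.7 + 36.12·cos²23.1°·tan20.6° = 7.7 + 36.12·0.8461·0.3759 = 19.187 kPa
Denominator = 36.12·sin23.1°·cos23.1° = 36.12·0.3923·0.9198 = 13.035 kPa
FS = 19.187 / 13.035 = 1.472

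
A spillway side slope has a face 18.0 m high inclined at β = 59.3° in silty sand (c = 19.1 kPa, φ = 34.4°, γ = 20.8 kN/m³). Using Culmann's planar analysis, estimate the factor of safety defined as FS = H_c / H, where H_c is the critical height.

FS = 1.56

H_c = (4c/γ) · sinβ cosφ / [1 − cos(β − φ)]
    = (4·19.1/20.8) · sin59.3°·cos34.4° / [1 − cos24.9°]
    = 3.673 · 0.7095 / 0.0930 = 28.03 m
FS = H_c / H = 28.03 / 18.0 = 1.557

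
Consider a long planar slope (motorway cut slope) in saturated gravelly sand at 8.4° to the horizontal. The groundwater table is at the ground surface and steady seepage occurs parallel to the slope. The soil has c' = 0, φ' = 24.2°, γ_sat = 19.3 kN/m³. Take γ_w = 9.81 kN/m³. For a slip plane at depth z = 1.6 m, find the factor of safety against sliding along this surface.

With seepage parallel to the slope and the water table at the surface, the effective normal stress on the slip plane uses the buoyant unit weight γ' = γ_sat − γ_w while the driving shear stress uses γ_sat:
FS = [c' + γ' z cos²β tanφ'] / [γ_sat z sinβ cosβ]
(For c' = 0 this reduces to FS = (γ'/γ_sat)·tanφ'/tanβ.)
γ' = 19.3 − 9.81 = 9.49 kN/m³
Numerator = 0.0 + 9.49·1.6·cos²8.4°·tan24.2° = 0.0 + 9.49·1.6·0.9787·0.4494 = 6.678 kPa
Denominator = 19.3·1.6·sin8.4°·cos8.4° = 19.3·1.6·0.1461·0.9893 = 4.463 kPa
FS = 6.678 / 4.463 = 1.496

FS = 1.50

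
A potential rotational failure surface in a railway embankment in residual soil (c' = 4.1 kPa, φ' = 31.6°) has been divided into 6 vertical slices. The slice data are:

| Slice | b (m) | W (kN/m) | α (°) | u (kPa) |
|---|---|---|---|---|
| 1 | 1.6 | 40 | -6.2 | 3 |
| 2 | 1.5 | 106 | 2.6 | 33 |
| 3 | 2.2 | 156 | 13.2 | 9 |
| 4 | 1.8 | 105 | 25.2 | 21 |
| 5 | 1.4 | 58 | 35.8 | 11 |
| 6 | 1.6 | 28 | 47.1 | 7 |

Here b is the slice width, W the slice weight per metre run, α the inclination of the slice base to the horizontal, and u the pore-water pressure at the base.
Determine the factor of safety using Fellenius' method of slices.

Ordinary method of slices: FS = Σ[c'·Δl_i + (W_i cosα_i − u_i·Δl_i)·tanφ'] / Σ W_i sinα_i, with Δl_i = b_i / cosα_i.
Slice 1: Δl = 1.6/cos(-6.2°) = 1.609 m; N'_1 = 40·cos(-6.2°) − 3·1.609 = 34.9; c'Δl = 6.60; W sinα = -4.3
Slice 2: Δl = 1.5/cos2.6° = 1.502 m; N'_2 = 106·cos2.6° − 33·1.502 = 56.3; c'Δl = 6.16; W sinα = 4.8
Slice 3: Δl = 2.2/cos13.2° = 2.260 m; N'_3 = 156·cos13.2° − 9·2.260 = 131.5; c'Δl = 9.26; W sinα = 35.6
Slice 4: Δl = 1.8/cos25.2° = 1.989 m; N'_4 = 105·cos25.2° − 21·1.989 = 53.2; c'Δl = 8.16; W sinα = 44.7
Slice 5: Δl = 1.4/cos35.8° = 1.726 m; N'_5 = 58·cos35.8° − 11·1.726 = 28.1; c'Δl = 7.08; W sinα = 33.9
Slice 6: Δl = 1.6/cos47.1° = 2.350 m; N'_6 = 28·cos47.1° − 7·2.350 = 2.6; c'Δl = 9.64; W sinα = 20.5
Σc'Δl = 46.9 kN/m; ΣN' = 306.7 kN/m; ΣW sinα = 135.3 kN/m
Resisting = 46.9 + 306.7·tan31.6° = 46.9 + 188.7 = 235.6 kN/m
FS = 235.6 / 135.3 = 1.742

FS = 1.74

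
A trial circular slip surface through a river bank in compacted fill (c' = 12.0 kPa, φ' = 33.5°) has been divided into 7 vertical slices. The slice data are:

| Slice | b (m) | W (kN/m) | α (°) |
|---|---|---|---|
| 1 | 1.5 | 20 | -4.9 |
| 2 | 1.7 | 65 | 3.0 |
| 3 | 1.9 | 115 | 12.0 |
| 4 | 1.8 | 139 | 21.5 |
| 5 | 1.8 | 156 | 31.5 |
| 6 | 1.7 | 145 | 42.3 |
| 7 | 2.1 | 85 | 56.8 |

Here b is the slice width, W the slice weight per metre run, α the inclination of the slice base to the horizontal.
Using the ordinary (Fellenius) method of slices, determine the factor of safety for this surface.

Ordinary method of slices: FS = Σ[c'·Δl_i + (W_i cosα_i)·tanφ'] / Σ W_i sinα_i, with Δl_i = b_i / cosα_i.
Slice 1: Δl = 1.5/cos(-4.9°) = 1.506 m; N'_1 = 20·cos(-4.9°) = 19.9; c'Δl = 18.07; W sinα = -1.7
Slice 2: Δl = 1.7/cos3.0° = 1.702 m; N'_2 = 65·cos3.0° = 64.9; c'Δl = 20.43; W sinα = 3.4
Slice 3: Δl = 1.9/cos12.0° = 1.942 m; N'_3 = 115·cos12.0° = 112.5; c'Δl = 23.31; W sinα = 23.9
Slice 4: Δl = 1.8/cos21.5° = 1.935 m; N'_4 = 139·cos21.5° = 129.3; c'Δl = 23.22; W sinα = 50.9
Slice 5: Δl = 1.8/cos31.5° = 2.111 m; N'_5 = 156·cos31.5° = 133.0; c'Δl = 25.33; W sinα = 81.5
Slice 6: Δl = 1.7/cos42.3° = 2.298 m; N'_6 = 145·cos42.3° = 107.2; c'Δl = 27.58; W sinα = 97.6
Slice 7: Δl = 2.1/cos56.8° = 3.835 m; N'_7 = 85·cos56.8° = 46.5; c'Δl = 46.02; W sinα = 71.1
Σc'Δl = 184.0 kN/m; ΣN' = 613.5 kN/m; ΣW sinα = 326.8 kN/m
Resisting = 184.0 + 613.5·tan33.5° = 184.0 + 406.0 = 590.0 kN/m
FS = 590.0 / 326.8 = 1.806

FS = 1.81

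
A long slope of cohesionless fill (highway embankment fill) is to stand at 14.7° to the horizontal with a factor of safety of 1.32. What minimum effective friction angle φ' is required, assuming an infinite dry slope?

φ' = 19.1°

FS = tanφ'/tanβ ⇒ tanφ' = FS · tanβ = 1.32 · tan14.7° = 0.3463
φ' = arctan(0.3463) = 19.10°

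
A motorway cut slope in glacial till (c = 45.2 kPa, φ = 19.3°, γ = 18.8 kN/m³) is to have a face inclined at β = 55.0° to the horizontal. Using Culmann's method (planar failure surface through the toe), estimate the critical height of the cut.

H_c = 39.57 m

Culmann's analysis gives the critical failure plane at α_cr = (β + φ)/2 = (55.0 + 19.3)/2 = 37.1°, and the critical height
H_c = (4c/γ) · sinβ cosφ / [1 − cos(β − φ)]
    = (4·45.2/18.8) · sin55.0°·cos19.3° / [1 − cos(35.7°)]
    = 9.617 · 0.8192·0.9438 / [1 − 0.8121]
    = 9.617 · 0.7731 / 0.1879
    = 39.57 m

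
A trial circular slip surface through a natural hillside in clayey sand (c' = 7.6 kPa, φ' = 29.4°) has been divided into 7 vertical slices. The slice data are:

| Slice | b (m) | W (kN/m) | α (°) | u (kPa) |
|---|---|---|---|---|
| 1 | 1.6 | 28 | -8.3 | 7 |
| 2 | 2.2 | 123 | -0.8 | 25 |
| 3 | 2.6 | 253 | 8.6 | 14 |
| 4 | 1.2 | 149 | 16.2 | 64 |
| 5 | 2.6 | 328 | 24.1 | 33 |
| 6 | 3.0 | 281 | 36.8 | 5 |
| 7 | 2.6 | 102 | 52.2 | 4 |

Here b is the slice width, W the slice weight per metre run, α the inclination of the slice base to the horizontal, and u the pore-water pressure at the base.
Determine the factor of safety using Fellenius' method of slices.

Ordinary method of slices: FS = Σ[c'·Δl_i + (W_i cosα_i − u_i·Δl_i)·tanφ'] / Σ W_i sinα_i, with Δl_i = b_i / cosα_i.
Slice 1: Δl = 1.6/cos(-8.3°) = 1.617 m; N'_1 = 28·cos(-8.3°) − 7·1.617 = 16.4; c'Δl = 12.29; W sinα = -4.0
Slice 2: Δl = 2.2/cos(-0.8°) = 2.200 m; N'_2 = 123·cos(-0.8°) − 25·2.200 = 68.0; c'Δl = 16.72; W sinα = -1.7
Slice 3: Δl = 2.6/cos8.6° = 2.630 m; N'_3 = 253·cos8.6° − 14·2.630 = 213.3; c'Δl = 19.98; W sinα = 37.8
Slice 4: Δl = 1.2/cos16.2° = 1.250 m; N'_4 = 149·cos16.2° − 64·1.250 = 63.1; c'Δl = 9.50; W sinα = 41.6
Slice 5: Δl = 2.6/cos24.1° = 2.848 m; N'_5 = 328·cos24.1° − 33·2.848 = 205.4; c'Δl = 21.65; W sinα = 133.9
Slice 6: Δl = 3.0/cos36.8° = 3.747 m; N'_6 = 281·cos36.8° − 5·3.747 = 206.3; c'Δl = 28.47; W sinα = 168.3
Slice 7: Δl = 2.6/cos52.2° = 4.242 m; N'_7 = 102·cos52.2° − 4·4.242 = 45.5; c'Δl = 32.24; W sinα = 80.6
Σc'Δl = 140.9 kN/m; ΣN' = 818.1 kN/m; ΣW sinα = 456.5 kN/m
Resisting = 140.9 + 818.1·tan29.4° = 140.9 + 461.0 = 601.8 kN/m
FS = 601.8 / 456.5 = 1.318

FS = 1.32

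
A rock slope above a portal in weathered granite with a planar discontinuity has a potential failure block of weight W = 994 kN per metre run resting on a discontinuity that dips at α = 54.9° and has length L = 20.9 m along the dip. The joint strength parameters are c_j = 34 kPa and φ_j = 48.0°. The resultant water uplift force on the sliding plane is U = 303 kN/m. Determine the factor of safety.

Resolving the block weight along and normal to the plane and applying the Mohr–Coulomb strength on the joint:
N' = W cosα − U = 994·cos54.9° − 303 = 268.6 kN/m
Driving force T = W sinα = 994·sin54.9° = 813.2 kN/m
Resisting force R = c_j·L + N'·tanφ_j = 34·20.9 + 268.6·tan48.0° = 710.6 + 298.3 = 1008.9 kN/m
FS = R / T = 1008.9 / 813.2 = 1.241

FS = 1.24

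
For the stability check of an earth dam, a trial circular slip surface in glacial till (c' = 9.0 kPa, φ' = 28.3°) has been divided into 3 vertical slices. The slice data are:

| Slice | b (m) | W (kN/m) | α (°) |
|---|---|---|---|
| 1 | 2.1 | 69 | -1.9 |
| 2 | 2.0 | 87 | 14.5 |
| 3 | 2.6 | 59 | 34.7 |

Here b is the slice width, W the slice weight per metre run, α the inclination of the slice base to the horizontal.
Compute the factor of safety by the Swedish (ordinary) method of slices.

Ordinary method of slices: FS = Σ[c'·Δl_i + (W_i cosα_i)·tanφ'] / Σ W_i sinα_i, with Δl_i = b_i / cosα_i.
Slice 1: Δl = 2.1/cos(-1.9°) = 2.101 m; N'_1 = 69·cos(-1.9°) = 69.0; c'Δl = 18.91; W sinα = -2.3
Slice 2: Δl = 2.0/cos14.5° = 2.066 m; N'_2 = 87·cos14.5° = 84.2; c'Δl = 18.59; W sinα = 21.8
Slice 3: Δl = 2.6/cos34.7° = 3.162 m; N'_3 = 59·cos34.7° = 48.5; c'Δl = 28.46; W sinα = 33.6
Σc'Δl = 66.0 kN/m; ΣN' = 201.7 kN/m; ΣW sinα = 53.1 kN/m
Resisting = 66.0 + 201.7·tan28.3° = 66.0 + 108.6 = 174.6 kN/m
FS = 174.6 / 53.1 = 3.289

FS = 3.29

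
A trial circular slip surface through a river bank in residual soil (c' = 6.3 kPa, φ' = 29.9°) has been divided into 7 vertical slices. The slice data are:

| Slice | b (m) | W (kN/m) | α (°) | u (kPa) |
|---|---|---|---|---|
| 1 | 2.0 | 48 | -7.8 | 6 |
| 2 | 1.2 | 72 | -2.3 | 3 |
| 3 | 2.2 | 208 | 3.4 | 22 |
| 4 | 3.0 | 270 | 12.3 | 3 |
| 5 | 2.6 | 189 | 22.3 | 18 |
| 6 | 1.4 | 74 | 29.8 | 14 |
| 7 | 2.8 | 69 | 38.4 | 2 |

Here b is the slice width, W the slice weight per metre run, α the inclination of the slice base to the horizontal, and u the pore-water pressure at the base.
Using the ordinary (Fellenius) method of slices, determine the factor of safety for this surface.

Ordinary method of slices: FS = Σ[c'·Δl_i + (W_i cosα_i − u_i·Δl_i)·tanφ'] / Σ W_i sinα_i, with Δl_i = b_i / cosα_i.
Slice 1: Δl = 2.0/cos(-7.8°) = 2.019 m; N'_1 = 48·cos(-7.8°) − 6·2.019 = 35.4; c'Δl = 12.72; W sinα = -6.5
Slice 2: Δl = 1.2/cos(-2.3°) = 1.201 m; N'_2 = 72·cos(-2.3°) − 3·1.201 = 68.3; c'Δl = 7.57; W sinα = -2.9
Slice 3: Δl = 2.2/cos3.4° = 2.204 m; N'_3 = 208·cos3.4° − 22·2.204 = 159.1; c'Δl = 13.88; W sinα = 12.3
Slice 4: Δl = 3.0/cos12.3° = 3.070 m; N'_4 = 270·cos12.3° − 3·3.070 = 254.6; c'Δl = 19.34; W sinα = 57.5
Slice 5: Δl = 2.6/cos22.3° = 2.810 m; N'_5 = 189·cos22.3° − 18·2.810 = 124.3; c'Δl = 17.70; W sinα = 71.7
Slice 6: Δl = 1.4/cos29.8° = 1.613 m; N'_6 = 74·cos29.8° − 14·1.613 = 41.6; c'Δl = 10.16; W sinα = 36.8
Slice 7: Δl = 2.8/cos38.4° = 3.573 m; N'_7 = 69·cos38.4° − 2·3.573 = 46.9; c'Δl = 22.51; W sinα = 42.9
Σc'Δl = 103.9 kN/m; ΣN' = 730.4 kN/m; ΣW sinα = 211.8 kN/m
Resisting = 103.9 + 730.4·tan29.9° = 103.9 + 420.0 = 523.9 kN/m
FS = 523.9 / 211.8 = 2.473

FS = 2.47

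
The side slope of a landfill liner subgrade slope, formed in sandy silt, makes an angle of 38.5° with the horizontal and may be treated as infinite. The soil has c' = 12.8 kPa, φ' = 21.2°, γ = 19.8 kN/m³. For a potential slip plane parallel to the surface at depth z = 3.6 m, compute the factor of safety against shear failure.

FS = 0.86

For an infinite slope with a slip plane parallel to the surface (no pore pressure): FS = [c' + γz cos²β tanφ'] / [γz sinβ cosβ].
γz = 19.8·3.6 = 71.28 kN/m²
Numerator = 12.8 + 71.28·cos²38.5°·tan21.2° = 12.8 + 71.28·0.6125·0.3879 = 29.734 kPa
Denominator = 71.28·sin38.5°·cos38.5° = 71.28·0.6225·0.7826 = 34.727 kPa
FS = 29.734 / 34.727 = 0.856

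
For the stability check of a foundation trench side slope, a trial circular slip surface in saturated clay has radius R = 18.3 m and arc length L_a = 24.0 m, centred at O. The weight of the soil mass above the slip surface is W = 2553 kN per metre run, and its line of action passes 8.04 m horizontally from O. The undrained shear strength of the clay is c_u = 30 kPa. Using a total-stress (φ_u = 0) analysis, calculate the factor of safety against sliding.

Taking moments about the centre O, the resisting moment is provided by the undrained shear strength acting along the arc:
M_R = c_u·L_a·R = 30·24.00·18.3 = 13176.0 kN·m/m
M_D = W·d = 2553·8.04 = 20526.1 kN·m/m
FS = M_R / M_D = 13176.0 / 20526.1 = 0.642

FS = 0.64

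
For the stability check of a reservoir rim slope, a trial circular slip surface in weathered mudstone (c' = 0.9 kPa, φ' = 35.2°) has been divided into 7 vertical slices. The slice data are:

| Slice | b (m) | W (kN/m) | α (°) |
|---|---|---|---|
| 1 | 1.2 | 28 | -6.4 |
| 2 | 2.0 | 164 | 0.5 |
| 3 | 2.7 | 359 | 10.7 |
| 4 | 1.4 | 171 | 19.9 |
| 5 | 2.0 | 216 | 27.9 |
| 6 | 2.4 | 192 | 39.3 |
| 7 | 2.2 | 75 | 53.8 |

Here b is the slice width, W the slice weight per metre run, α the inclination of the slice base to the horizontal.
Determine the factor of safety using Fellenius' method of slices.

Ordinary method of slices: FS = Σ[c'·Δl_i + (W_i cosα_i)·tanφ'] / Σ W_i sinα_i, with Δl_i = b_i / cosα_i.
Slice 1: Δl = 1.2/cos(-6.4°) = 1.208 m; N'_1 = 28·cos(-6.4°) = 27.8; c'Δl = 1.09; W sinα = -3.1
Slice 2: Δl = 2.0/cos0.5° = 2.000 m; N'_2 = 164·cos0.5° = 164.0; c'Δl = 1.80; W sinα = 1.4
Slice 3: Δl = 2.7/cos10.7° = 2.748 m; N'_3 = 359·cos10.7° = 352.8; c'Δl = 2.47; W sinα = 66.7
Slice 4: Δl = 1.4/cos19.9° = 1.489 m; N'_4 = 171·cos19.9° = 160.8; c'Δl = 1.34; W sinα = 58.2
Slice 5: Δl = 2.0/cos27.9° = 2.263 m; N'_5 = 216·cos27.9° = 190.9; c'Δl = 2.04; W sinα = 101.1
Slice 6: Δl = 2.4/cos39.3° = 3.101 m; N'_6 = 192·cos39.3° = 148.6; c'Δl = 2.79; W sinα = 121.6
Slice 7: Δl = 2.2/cos53.8° = 3.725 m; N'_7 = 75·cos53.8° = 44.3; c'Δl = 3.35; W sinα = 60.5
Σc'Δl = 14.9 kN/m; ΣN' = 1089.1 kN/m; ΣW sinα = 406.4 kN/m
Resisting = 14.9 + 1089.1·tan35.2° = 14.9 + 768.3 = 783.2 kN/m
FS = 783.2 / 406.4 = 1.927

FS = 1.93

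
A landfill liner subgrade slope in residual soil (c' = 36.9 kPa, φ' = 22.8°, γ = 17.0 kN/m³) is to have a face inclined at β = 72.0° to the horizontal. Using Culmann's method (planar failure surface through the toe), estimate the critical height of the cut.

H_c = 21.96 m

Culmann's analysis gives the critical failure plane at α_cr = (β + φ')/2 = (72.0 + 22.8)/2 = 47.4°, and the critical height
H_c = (4c'/γ) · sinβ cosφ' / [1 − cos(β − φ')]
    = (4·36.9/17.0) · sin72.0°·cos22.8° / [1 − cos(49.2°)]
    = 8.682 · 0.9511·0.9219 / [1 − 0.6534]
    = 8.682 · 0.8767 / 0.3466
    = 21.96 m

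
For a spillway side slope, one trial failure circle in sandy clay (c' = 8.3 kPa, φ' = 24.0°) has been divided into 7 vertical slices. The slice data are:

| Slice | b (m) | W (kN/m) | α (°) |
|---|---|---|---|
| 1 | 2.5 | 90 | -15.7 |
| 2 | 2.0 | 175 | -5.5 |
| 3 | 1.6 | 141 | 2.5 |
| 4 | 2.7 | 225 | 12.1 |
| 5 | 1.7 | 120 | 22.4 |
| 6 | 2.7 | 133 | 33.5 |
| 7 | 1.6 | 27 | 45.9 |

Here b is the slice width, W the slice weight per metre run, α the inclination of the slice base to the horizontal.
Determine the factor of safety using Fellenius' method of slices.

Ordinary method of slices: FS = Σ[c'·Δl_i + (W_i cosα_i)·tanφ'] / Σ W_i sinα_i, with Δl_i = b_i / cosα_i.
Slice 1: Δl = 2.5/cos(-15.7°) = 2.597 m; N'_1 = 90·cos(-15.7°) = 86.6; c'Δl = 21.55; W sinα = -24.4
Slice 2: Δl = 2.0/cos(-5.5°) = 2.009 m; N'_2 = 175·cos(-5.5°) = 174.2; c'Δl = 16.68; W sinα = -16.8
Slice 3: Δl = 1.6/cos2.5° = 1.602 m; N'_3 = 141·cos2.5° = 140.9; c'Δl = 13.29; W sinα = 6.2
Slice 4: Δl = 2.7/cos12.1° = 2.761 m; N'_4 = 225·cos12.1° = 220.0; c'Δl = 22.92; W sinα = 47.2
Slice 5: Δl = 1.7/cos22.4° = 1.839 m; N'_5 = 120·cos22.4° = 110.9; c'Δl = 15.26; W sinα = 45.7
Slice 6: Δl = 2.7/cos33.5° = 3.238 m; N'_6 = 133·cos33.5° = 110.9; c'Δl = 26.87; W sinα = 73.4
Slice 7: Δl = 1.6/cos45.9° = 2.299 m; N'_7 = 27·cos45.9° = 18.8; c'Δl = 19.08; W sinα = 19.4
Σc'Δl = 135.7 kN/m; ΣN' = 862.3 kN/m; ΣW sinα = 150.7 kN/m
Resisting = 135.7 + 862.3·tan24.0° = 135.7 + 383.9 = 519.6 kN/m
FS = 519.6 / 150.7 = 3.448

FS = 3.45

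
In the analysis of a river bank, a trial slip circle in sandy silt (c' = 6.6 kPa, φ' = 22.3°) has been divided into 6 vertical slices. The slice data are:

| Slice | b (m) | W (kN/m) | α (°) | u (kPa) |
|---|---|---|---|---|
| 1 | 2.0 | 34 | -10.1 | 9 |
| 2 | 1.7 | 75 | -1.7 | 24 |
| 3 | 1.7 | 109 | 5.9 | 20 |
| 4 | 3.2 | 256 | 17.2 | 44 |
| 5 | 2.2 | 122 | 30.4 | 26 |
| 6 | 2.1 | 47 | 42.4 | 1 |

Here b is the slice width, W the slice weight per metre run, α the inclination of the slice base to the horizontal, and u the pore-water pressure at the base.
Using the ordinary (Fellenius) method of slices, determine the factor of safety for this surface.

Ordinary method of slices: FS = Σ[c'·Δl_i + (W_i cosα_i − u_i·Δl_i)·tanφ'] / Σ W_i sinα_i, with Δl_i = b_i / cosα_i.
Slice 1: Δl = 2.0/cos(-10.1°) = 2.031 m; N'_1 = 34·cos(-10.1°) − 9·2.031 = 15.2; c'Δl = 13.41; W sinα = -6.0
Slice 2: Δl = 1.7/cos(-1.7°) = 1.701 m; N'_2 = 75·cos(-1.7°) − 24·1.701 = 34.1; c'Δl = 11.22; W sinα = -2.2
Slice 3: Δl = 1.7/cos5.9° = 1.709 m; N'_3 = 109·cos5.9° − 20·1.709 = 74.2; c'Δl = 11.28; W sinα = 11.2
Slice 4: Δl = 3.2/cos17.2° = 3.350 m; N'_4 = 256·cos17.2° − 44·3.350 = 97.2; c'Δl = 22.11; W sinα = 75.7
Slice 5: Δl = 2.2/cos30.4° = 2.551 m; N'_5 = 122·cos30.4° − 26·2.551 = 38.9; c'Δl = 16.83; W sinα = 61.7
Slice 6: Δl = 2.1/cos42.4° = 2.844 m; N'_6 = 47·cos42.4° − 1·2.844 = 31.9; c'Δl = 18.77; W sinα = 31.7
Σc'Δl = 93.6 kN/m; ΣN' = 291.5 kN/m; ΣW sinα = 172.1 kN/m
Resisting = 93.6 + 291.5·tan22.3° = 93.6 + 119.6 = 213.2 kN/m
FS = 213.2 / 172.1 = 1.238

FS = 1.24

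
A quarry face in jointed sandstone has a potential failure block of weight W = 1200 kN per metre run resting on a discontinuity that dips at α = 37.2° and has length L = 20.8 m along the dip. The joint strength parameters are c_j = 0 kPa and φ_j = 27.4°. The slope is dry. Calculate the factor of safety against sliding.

Resolving the block weight along and normal to the plane and applying the Mohr–Coulomb strength on the joint:
N' = W cosα = 1200·cos37.2° = 955.8 kN/m
Driving force T = W sinα = 1200·sin37.2° = 725.5 kN/m
Resisting force R = c_j·L + N'·tanφ_j = 0·20.8 + 955.8·tan27.4° = 0.0 + 495.5 = 495.5 kN/m
FS = R / T = 495.5 / 725.5 = 0.683

FS = 0.68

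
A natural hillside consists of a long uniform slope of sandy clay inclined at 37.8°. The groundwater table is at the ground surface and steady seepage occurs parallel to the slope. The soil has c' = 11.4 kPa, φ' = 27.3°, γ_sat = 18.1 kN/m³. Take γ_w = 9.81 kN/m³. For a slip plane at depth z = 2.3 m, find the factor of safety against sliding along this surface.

With seepage parallel to the slope and the water table at the surface, the effective normal stress on the slip plane uses the buoyant unit weight γ' = γ_sat − γ_w while the driving shear stress uses γ_sat:
FS = [c' + γ' z cos²β tanφ'] / [γ_sat z sinβ cosβ]
γ' = 18.1 − 9.81 = 8.29 kN/m³
Numerator = 11.4 + 8.29·2.3·cos²37.8°·tan27.3° = 11.4 + 8.29·2.3·0.6243·0.5161 = 17.544 kPa
Denominator = 18.1·2.3·sin37.8°·cos37.8° = 18.1·2.3·0.6129·0.7902 = 20.161 kPa
FS = 17.544 / 20.161 = 0.870

FS = 0.87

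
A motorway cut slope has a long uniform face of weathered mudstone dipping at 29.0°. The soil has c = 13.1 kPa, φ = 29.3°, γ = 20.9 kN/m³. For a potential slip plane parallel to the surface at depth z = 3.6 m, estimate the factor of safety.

For an infinite slope with a slip plane parallel to the surface (no pore pressure): FS = [c + γz cos²β tanφ] / [γz sinβ cosβ].
γz = 20.9·3.6 = 75.24 kN/m²
Numerator = 13.1 + 75.24·cos²29.0°·tan29.3° = 13.1 + 75.24·0.7650·0.5612 = 45.399 kPa
Denominator = 75.24·sin29.0°·cos29.0° = 75.24·0.4848·0.8746 = 31.904 kPa
FS = 45.399 / 31.904 = 1.423

FS = 1.42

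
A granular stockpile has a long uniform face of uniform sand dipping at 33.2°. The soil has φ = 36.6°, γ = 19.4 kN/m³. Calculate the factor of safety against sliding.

For a dry cohesionless infinite slope the factor of safety is FS = tanφ / tanβ.
FS = tan36.6° / tan33.2° = 0.7427 / 0.6544 = 1.135

FS = 1.13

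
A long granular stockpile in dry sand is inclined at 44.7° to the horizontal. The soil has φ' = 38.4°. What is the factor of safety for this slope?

FS = 0.80

For a dry cohesionless infinite slope the factor of safety is FS = tanφ' / tanβ.
FS = tan38.4° / tan44.7° = 0.7926 / 0.9896 = 0.801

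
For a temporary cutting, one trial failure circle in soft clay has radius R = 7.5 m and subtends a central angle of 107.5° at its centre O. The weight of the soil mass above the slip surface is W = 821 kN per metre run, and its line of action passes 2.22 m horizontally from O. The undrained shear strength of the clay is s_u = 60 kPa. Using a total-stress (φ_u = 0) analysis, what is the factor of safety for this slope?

FS = 3.47

Taking moments about the centre O, the resisting moment is provided by the undrained shear strength acting along the arc:
Arc length L_a = R·θ = 7.5·(107.5°·π/180) = 7.5·1.8762 = 14.07 m
M_R = s_u·L_a·R = 60·14.07·7.5 = 6332.3 kN·m/m
M_D = W·d = 821·2.22 = 1822.6 kN·m/m
FS = M_R / M_D = 6332.3 / 1822.6 = 3.474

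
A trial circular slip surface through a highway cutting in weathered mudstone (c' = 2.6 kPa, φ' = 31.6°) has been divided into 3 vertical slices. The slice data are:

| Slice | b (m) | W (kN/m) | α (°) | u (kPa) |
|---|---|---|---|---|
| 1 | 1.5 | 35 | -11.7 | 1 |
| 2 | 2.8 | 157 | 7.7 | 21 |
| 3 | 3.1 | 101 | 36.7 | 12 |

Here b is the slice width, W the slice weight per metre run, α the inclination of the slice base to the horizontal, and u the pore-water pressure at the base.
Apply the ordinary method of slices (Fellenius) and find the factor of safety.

Ordinary method of slices: FS = Σ[c'·Δl_i + (W_i cosα_i − u_i·Δl_i)·tanφ'] / Σ W_i sinα_i, with Δl_i = b_i / cosα_i.
Slice 1: Δl = 1.5/cos(-11.7°) = 1.532 m; N'_1 = 35·cos(-11.7°) − 1·1.532 = 32.7; c'Δl = 3.98; W sinα = -7.1
Slice 2: Δl = 2.8/cos7.7° = 2.825 m; N'_2 = 157·cos7.7° − 21·2.825 = 96.2; c'Δl = 7.35; W sinα = 21.0
Slice 3: Δl = 3.1/cos36.7° = 3.866 m; N'_3 = 101·cos36.7° − 12·3.866 = 34.6; c'Δl = 10.05; W sinα = 60.4
Σc'Δl = 21.4 kN/m; ΣN' = 163.6 kN/m; ΣW sinα = 74.3 kN/m
Resisting = 21.4 + 163.6·tan31.6° = 21.4 + 100.6 = 122.0 kN/m
FS = 122.0 / 74.3 = 1.642

FS = 1.64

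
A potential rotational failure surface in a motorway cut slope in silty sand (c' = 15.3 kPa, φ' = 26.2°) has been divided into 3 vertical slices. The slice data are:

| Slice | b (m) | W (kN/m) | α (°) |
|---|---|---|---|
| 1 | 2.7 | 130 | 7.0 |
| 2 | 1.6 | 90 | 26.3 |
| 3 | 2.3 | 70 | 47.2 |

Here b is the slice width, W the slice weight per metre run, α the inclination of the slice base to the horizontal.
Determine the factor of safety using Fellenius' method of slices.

FS = 2.31

Ordinary method of slices: FS = Σ[c'·Δl_i + (W_i cosα_i)·tanφ'] / Σ W_i sinα_i, with Δl_i = b_i / cosα_i.
Slice 1: Δl = 2.7/cos7.0° = 2.720 m; N'_1 = 130·cos7.0° = 129.0; c'Δl = 41.62; W sinα = 15.8
Slice 2: Δl = 1.6/cos26.3° = 1.785 m; N'_2 = 90·cos26.3° = 80.7; c'Δl = 27.31; W sinα = 39.9
Slice 3: Δl = 2.3/cos47.2° = 3.385 m; N'_3 = 70·cos47.2° = 47.6; c'Δl = 51.79; W sinα = 51.4
Σc'Δl = 120.7 kN/m; ΣN' = 257.3 kN/m; ΣW sinα = 107.1 kN/m
Resisting = 120.7 + 257.3·tan26.2° = 120.7 + 126.6 = 247.3 kN/m
FS = 247.3 / 107.1 = 2.310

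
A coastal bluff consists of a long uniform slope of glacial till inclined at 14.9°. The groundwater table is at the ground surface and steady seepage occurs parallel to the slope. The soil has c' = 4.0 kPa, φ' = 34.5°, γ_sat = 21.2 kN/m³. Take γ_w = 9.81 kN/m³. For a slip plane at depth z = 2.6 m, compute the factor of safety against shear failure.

FS = 1.68

With seepage parallel to the slope and the water table at the surface, the effective normal stress on the slip plane uses the buoyant unit weight γ' = γ_sat − γ_w while the driving shear stress uses γ_sat:
FS = [c' + γ' z cos²β tanφ'] / [γ_sat z sinβ cosβ]
γ' = 21.2 − 9.81 = 11.39 kN/m³
Numerator = 4.0 + 11.39·2.6·cos²14.9°·tan34.5° = 4.0 + 11.39·2.6·0.9339·0.6873 = 23.007 kPa
Denominator = 21.2·2.6·sin14.9°·cos14.9° = 21.2·2.6·0.2571·0.9664 = 13.697 kPa
FS = 23.007 / 13.697 = 1.680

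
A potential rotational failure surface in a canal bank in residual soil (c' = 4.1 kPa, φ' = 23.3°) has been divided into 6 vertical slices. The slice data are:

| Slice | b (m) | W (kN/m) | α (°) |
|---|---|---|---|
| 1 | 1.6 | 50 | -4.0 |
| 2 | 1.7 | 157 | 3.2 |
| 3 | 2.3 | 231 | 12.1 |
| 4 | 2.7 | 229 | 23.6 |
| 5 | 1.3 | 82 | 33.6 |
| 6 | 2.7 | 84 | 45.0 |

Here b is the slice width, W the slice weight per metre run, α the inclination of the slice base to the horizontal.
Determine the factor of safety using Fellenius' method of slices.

Ordinary method of slices: FS = Σ[c'·Δl_i + (W_i cosα_i)·tanφ'] / Σ W_i sinα_i, with Δl_i = b_i / cosα_i.
Slice 1: Δl = 1.6/cos(-4.0°) = 1.604 m; N'_1 = 50·cos(-4.0°) = 49.9; c'Δl = 6.58; W sinα = -3.5
Slice 2: Δl = 1.7/cos3.2° = 1.703 m; N'_2 = 157·cos3.2° = 156.8; c'Δl = 6.98; W sinα = 8.8
Slice 3: Δl = 2.3/cos12.1° = 2.352 m; N'_3 = 231·cos12.1° = 225.9; c'Δl = 9.64; W sinα = 48.4
Slice 4: Δl = 2.7/cos23.6° = 2.946 m; N'_4 = 229·cos23.6° = 209.8; c'Δl = 12.08; W sinα = 91.7
Slice 5: Δl = 1.3/cos33.6° = 1.561 m; N'_5 = 82·cos33.6° = 68.3; c'Δl = 6.40; W sinα = 45.4
Slice 6: Δl = 2.7/cos45.0° = 3.818 m; N'_6 = 84·cos45.0° = 59.4; c'Δl = 15.66; W sinα = 59.4
Σc'Δl = 57.3 kN/m; ΣN' = 770.0 kN/m; ΣW sinα = 250.2 kN/m
Resisting = 57.3 + 770.0·tan23.3° = 57.3 + 331.6 = 389.0 kN/m
FS = 389.0 / 250.2 = 1.555

FS = 1.55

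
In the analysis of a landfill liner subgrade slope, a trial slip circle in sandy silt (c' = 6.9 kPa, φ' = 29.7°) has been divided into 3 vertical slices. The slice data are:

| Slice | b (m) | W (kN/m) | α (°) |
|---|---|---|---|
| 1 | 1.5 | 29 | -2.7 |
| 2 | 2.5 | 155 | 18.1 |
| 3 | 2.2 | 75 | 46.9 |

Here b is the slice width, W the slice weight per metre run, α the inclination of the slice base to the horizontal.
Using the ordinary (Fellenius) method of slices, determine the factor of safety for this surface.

Ordinary method of slices: FS = Σ[c'·Δl_i + (W_i cosα_i)·tanφ'] / Σ W_i sinα_i, with Δl_i = b_i / cosα_i.
Slice 1: Δl = 1.5/cos(-2.7°) = 1.502 m; N'_1 = 29·cos(-2.7°) = 29.0; c'Δl = 10.36; W sinα = -1.4
Slice 2: Δl = 2.5/cos18.1° = 2.630 m; N'_2 = 155·cos18.1° = 147.3; c'Δl = 18.15; W sinα = 48.2
Slice 3: Δl = 2.2/cos46.9° = 3.220 m; N'_3 = 75·cos46.9° = 51.2; c'Δl = 22.22; W sinα = 54.8
Σc'Δl = 50.7 kN/m; ΣN' = 227.5 kN/m; ΣW sinα = 101.6 kN/m
Resisting = 50.7 + 227.5·tan29.7° = 50.7 + 129.8 = 180.5 kN/m
FS = 180.5 / 101.6 = 1.778

FS = 1.78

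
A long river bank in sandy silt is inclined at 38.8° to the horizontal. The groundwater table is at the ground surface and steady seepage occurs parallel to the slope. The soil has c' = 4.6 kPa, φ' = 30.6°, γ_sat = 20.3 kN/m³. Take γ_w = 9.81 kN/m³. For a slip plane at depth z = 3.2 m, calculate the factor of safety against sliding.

With seepage parallel to the slope and the water table at the surface, the effective normal stress on the slip plane uses the buoyant unit weight γ' = γ_sat − γ_w while the driving shear stress uses γ_sat:
FS = [c' + γ' z cos²β tanφ'] / [γ_sat z sinβ cosβ]
γ' = 20.3 − 9.81 = 10.49 kN/m³
Numerator = 4.6 + 10.49·3.2·cos²38.8°·tan30.6° = 4.6 + 10.49·3.2·0.6074·0.5914 = 16.657 kPa
Denominator = 20.3·3.2·sin38.8°·cos38.8° = 20.3·3.2·0.6266·0.7793 = 31.722 kPa
FS = 16.657 / 31.722 = 0.525

FS = 0.53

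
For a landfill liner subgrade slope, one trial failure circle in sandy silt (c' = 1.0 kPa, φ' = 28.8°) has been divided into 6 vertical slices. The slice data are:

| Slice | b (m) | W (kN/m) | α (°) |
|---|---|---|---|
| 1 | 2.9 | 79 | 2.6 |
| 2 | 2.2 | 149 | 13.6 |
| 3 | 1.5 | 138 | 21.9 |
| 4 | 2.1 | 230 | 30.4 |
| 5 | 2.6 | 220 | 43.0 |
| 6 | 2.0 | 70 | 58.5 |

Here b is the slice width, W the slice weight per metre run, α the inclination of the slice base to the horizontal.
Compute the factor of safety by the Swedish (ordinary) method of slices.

FS = 1.03

Ordinary method of slices: FS = Σ[c'·Δl_i + (W_i cosα_i)·tanφ'] / Σ W_i sinα_i, with Δl_i = b_i / cosα_i.
Slice 1: Δl = 2.9/cos2.6° = 2.903 m; N'_1 = 79·cos2.6° = 78.9; c'Δl = 2.90; W sinα = 3.6
Slice 2: Δl = 2.2/cos13.6° = 2.263 m; N'_2 = 149·cos13.6° = 144.8; c'Δl = 2.26; W sinα = 35.0
Slice 3: Δl = 1.5/cos21.9° = 1.617 m; N'_3 = 138·cos21.9° = 128.0; c'Δl = 1.62; W sinα = 51.5
Slice 4: Δl = 2.1/cos30.4° = 2.435 m; N'_4 = 230·cos30.4° = 198.4; c'Δl = 2.43; W sinα = 116.4
Slice 5: Δl = 2.6/cos43.0° = 3.555 m; N'_5 = 220·cos43.0° = 160.9; c'Δl = 3.56; W sinα = 150.0
Slice 6: Δl = 2.0/cos58.5° = 3.828 m; N'_6 = 70·cos58.5° = 36.6; c'Δl = 3.83; W sinα = 59.7
Σc'Δl = 16.6 kN/m; ΣN' = 747.6 kN/m; ΣW sinα = 416.2 kN/m
Resisting = 16.6 + 747.6·tan28.8° = 16.6 + 411.0 = 427.6 kN/m
FS = 427.6 / 416.2 = 1.027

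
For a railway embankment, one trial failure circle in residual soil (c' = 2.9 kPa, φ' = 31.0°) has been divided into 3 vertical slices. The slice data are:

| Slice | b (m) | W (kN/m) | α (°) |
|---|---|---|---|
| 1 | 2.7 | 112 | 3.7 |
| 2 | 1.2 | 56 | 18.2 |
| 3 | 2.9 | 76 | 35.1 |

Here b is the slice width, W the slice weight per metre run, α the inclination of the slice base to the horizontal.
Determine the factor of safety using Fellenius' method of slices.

FS = 2.31

Ordinary method of slices: FS = Σ[c'·Δl_i + (W_i cosα_i)·tanφ'] / Σ W_i sinα_i, with Δl_i = b_i / cosα_i.
Slice 1: Δl = 2.7/cos3.7° = 2.706 m; N'_1 = 112·cos3.7° = 111.8; c'Δl = 7.85; W sinα = 7.2
Slice 2: Δl = 1.2/cos18.2° = 1.263 m; N'_2 = 56·cos18.2° = 53.2; c'Δl = 3.66; W sinα = 17.5
Slice 3: Δl = 2.9/cos35.1° = 3.545 m; N'_3 = 76·cos35.1° = 62.2; c'Δl = 10.28; W sinα = 43.7
Σc'Δl = 21.8 kN/m; ΣN' = 227.1 kN/m; ΣW sinα = 68.4 kN/m
Resisting = 21.8 + 227.1·tan31.0° = 21.8 + 136.5 = 158.3 kN/m
FS = 158.3 / 68.4 = 2.313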